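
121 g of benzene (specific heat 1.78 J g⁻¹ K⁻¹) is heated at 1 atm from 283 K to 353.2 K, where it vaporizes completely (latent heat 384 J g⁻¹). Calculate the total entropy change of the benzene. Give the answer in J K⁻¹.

ΔS = 179 J/K

Warming step: ΔS₁ = m c ln(T_tr/T_i) = 121 × 1.78 × ln(353.2/283) = 47.73 J/K.
Phase change: ΔS₂ = +mL/T_tr = 121 × 384 / 353.2 = 131.6 J/K.
ΔS_total = (47.73) + (131.6) = 179 J/K.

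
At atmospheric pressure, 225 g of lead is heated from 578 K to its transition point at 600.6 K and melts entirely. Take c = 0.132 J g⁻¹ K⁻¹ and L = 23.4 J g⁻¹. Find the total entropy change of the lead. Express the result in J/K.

Warming step: ΔS₁ = m c ln(T_tr/T_i) = 225 × 0.132 × ln(600.6/578) = 1.1392 J/K.
Phase change: ΔS₂ = +mL/T_tr = 225 × 23.4 / 600.6 = 8.7662 J/K.
ΔS_total = (1.1392) + (8.7662) = 9.91 J/K.

ΔS = 9.91 J/K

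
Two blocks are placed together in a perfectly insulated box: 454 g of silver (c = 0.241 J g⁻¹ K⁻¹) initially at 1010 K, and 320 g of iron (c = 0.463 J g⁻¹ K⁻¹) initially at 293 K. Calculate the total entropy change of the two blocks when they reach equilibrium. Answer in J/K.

Energy balance: T_f = (m₁c₁T₁ + m₂c₂T₂)/(m₁c₁ + m₂c₂) = 597.57 K.
ΔS₁ = m₁c₁ ln(T_f/T₁) = 109.414 × ln(597.57/1010) = -57.42 J/K.
ΔS₂ = m₂c₂ ln(T_f/T₂) = 148.16 × ln(597.57/293) = 105.6 J/K.
ΔS_total = -57.42 + 105.6 = 48.2 J/K.

ΔS_total = 48.2 J/K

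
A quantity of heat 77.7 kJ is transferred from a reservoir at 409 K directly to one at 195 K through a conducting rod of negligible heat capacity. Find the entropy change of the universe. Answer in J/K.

ΔS_hot = −Q/T_H = −77700/409 = -190 J/K and ΔS_cold = +Q/T_C = 77700/195 = 398.5 J/K.
ΔS_total = -190 + 398.5 = 208 J/K, positive as the second law requires.

ΔS_total = 208 J/K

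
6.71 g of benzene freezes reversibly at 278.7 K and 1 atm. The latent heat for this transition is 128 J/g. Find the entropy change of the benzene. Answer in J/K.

ΔS = -3.08 J/K

Heat released by the substance: Q = −mL = −6.71 × 128 = −858.88 J.
At constant T, ΔS = Q_rev/T = −858.88 / 278.7 = -3.08 J/K.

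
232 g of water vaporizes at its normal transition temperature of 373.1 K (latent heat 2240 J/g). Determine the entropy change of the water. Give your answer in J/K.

ΔS = 1390 J/K

Heat absorbed by the substance: Q = mL = 232 × 2240 = 519680 J.
At constant T, ΔS = Q_rev/T = 519680 / 373.1 = 1390 J/K.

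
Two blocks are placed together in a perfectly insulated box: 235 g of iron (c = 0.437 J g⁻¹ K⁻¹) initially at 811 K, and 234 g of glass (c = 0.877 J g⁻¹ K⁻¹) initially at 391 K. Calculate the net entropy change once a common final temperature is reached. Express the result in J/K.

ΔS_total = 19.4 J/K

Energy balance: T_f = (m₁c₁T₁ + m₂c₂T₂)/(m₁c₁ + m₂c₂) = 531.08 K.
ΔS₁ = m₁c₁ ln(T_f/T₁) = 102.695 × ln(531.08/811) = -43.48 J/K.
ΔS₂ = m₂c₂ ln(T_f/T₂) = 205.218 × ln(531.08/391) = 62.84 J/K.
ΔS_total = -43.48 + 62.84 = 19.4 J/K.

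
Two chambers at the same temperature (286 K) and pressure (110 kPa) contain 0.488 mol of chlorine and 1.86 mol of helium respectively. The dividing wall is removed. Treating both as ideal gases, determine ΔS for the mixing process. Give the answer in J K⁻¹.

Mole fractions: x_A = 0.488/2.35 = 0.208, x_B = 0.792.
ΔS_mix = −R(n_A ln x_A + n_B ln x_B) = −8.314 × (0.488 ln 0.208 + 1.86 ln 0.792) = 9.98 J/K.

ΔS_mix = 9.98 J/K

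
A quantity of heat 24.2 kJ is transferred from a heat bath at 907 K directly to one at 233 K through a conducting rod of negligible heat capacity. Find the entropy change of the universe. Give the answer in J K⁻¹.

ΔS_hot = −Q/T_H = −24200/907 = -26.68 J/K and ΔS_cold = +Q/T_C = 24200/233 = 103.9 J/K.
ΔS_total = -26.68 + 103.9 = 77.2 J/K, positive as the second law requires.

ΔS_total = 77.2 J/K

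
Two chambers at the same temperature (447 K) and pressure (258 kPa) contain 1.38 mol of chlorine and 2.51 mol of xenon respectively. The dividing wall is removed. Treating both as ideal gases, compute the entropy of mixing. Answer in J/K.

ΔS_mix = 21 J/K

Mole fractions: x_A = 1.38/3.89 = 0.355, x_B = 0.645.
ΔS_mix = −R(n_A ln x_A + n_B ln x_B) = −8.314 × (1.38 ln 0.355 + 2.51 ln 0.645) = 21 J/K.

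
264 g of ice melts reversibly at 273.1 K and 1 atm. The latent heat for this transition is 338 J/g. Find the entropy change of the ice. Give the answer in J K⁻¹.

ΔS = 327 J/K

Heat absorbed by the substance: Q = mL = 264 × 338 = 89232 J.
At constant T, ΔS = Q_rev/T = 89232 / 273.1 = 327 J/K.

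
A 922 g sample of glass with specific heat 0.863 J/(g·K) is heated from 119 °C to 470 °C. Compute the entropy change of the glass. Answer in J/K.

In kelvin: T₁ = 392.15 K, T₂ = 743.15 K. ΔS = ∫dQ_rev/T = m c ln(T₂/T₁) = 922 × 0.863 × ln(743.15/392.15) = 509 J/K.

ΔS = 509 J/K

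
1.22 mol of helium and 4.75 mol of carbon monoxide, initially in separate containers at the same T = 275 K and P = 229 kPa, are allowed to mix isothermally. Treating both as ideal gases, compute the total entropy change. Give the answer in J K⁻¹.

Mole fractions: x_A = 1.22/5.97 = 0.204, x_B = 0.796.
ΔS_mix = −R(n_A ln x_A + n_B ln x_B) = −8.314 × (1.22 ln 0.204 + 4.75 ln 0.796) = 25.1 J/K.

ΔS_mix = 25.1 J/K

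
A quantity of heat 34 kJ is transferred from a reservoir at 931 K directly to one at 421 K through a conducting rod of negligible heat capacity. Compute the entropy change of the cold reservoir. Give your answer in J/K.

The cold reservoir gains heat Q, so ΔS_cold = +Q/T_C = 34000/421 = 80.8 J/K.

ΔS_cold = 80.8 J/K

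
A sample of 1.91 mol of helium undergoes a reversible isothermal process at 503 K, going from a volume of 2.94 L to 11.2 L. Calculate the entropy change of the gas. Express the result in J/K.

For an isothermal ideal gas ΔS_gas = nR ln(V₂/V₁) = 1.91 × 8.314 × ln(11.2/2.94) = 21.2 J/K.

ΔS_gas = 21.2 J/K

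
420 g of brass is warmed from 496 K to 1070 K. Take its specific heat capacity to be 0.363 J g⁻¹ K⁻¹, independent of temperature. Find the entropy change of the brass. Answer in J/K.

ΔS = ∫dQ_rev/T = m c ln(T₂/T₁) = 420 × 0.363 × ln(1070/496) = 117 J/K.

ΔS = 117 J/K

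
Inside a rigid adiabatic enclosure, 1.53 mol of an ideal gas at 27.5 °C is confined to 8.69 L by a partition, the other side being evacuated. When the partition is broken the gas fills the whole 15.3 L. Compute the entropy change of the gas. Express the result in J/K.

For an ideal gas in free expansion Q = 0 and W = 0, so T is unchanged.
Entropy is a state function; using a reversible isothermal path, ΔS_gas = nR ln(V₂/V₁) = 1.53 × 8.314 × ln(15.3/8.69) = 7.2 J/K.

ΔS_gas = 7.2 J/K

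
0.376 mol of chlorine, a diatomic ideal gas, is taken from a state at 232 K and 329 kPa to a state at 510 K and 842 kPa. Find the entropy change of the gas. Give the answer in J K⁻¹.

ΔS = 5.68 J/K

ΔS = nC_p ln(T₂/T₁) − nR ln(P₂/P₁), with C_p = 7R/2 = 29.1 J mol⁻¹ K⁻¹ for a diatomic ideal gas.
ΔS = 0.376 × [29.1 × ln(510/232) − 8.314 × ln(842/329)] = 5.68 J/K.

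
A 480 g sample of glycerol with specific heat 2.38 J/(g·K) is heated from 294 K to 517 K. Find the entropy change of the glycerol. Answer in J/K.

ΔS = ∫dQ_rev/T = m c ln(T₂/T₁) = 480 × 2.38 × ln(517/294) = 645 J/K.

ΔS = 645 J/K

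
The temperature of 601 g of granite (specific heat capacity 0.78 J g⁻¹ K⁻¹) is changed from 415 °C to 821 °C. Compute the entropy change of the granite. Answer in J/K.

In kelvin: T₁ = 688.15 K, T₂ = 1094.15 K. ΔS = ∫dQ_rev/T = m c ln(T₂/T₁) = 601 × 0.78 × ln(1094.15/688.15) = 217 J/K.

ΔS = 217 J/K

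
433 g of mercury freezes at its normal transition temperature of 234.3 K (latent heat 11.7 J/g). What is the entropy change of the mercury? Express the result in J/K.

ΔS = -21.6 J/K

Heat released by the substance: Q = −mL = −433 × 11.7 = −5066.1 J.
At constant T, ΔS = Q_rev/T = −5066.1 / 234.3 = -21.6 J/K.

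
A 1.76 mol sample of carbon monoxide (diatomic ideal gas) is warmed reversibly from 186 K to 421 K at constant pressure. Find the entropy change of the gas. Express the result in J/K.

At constant pressure, ΔS = nC_p ln(T₂/T₁) with C_p = 7R/2 = 29.1 J mol⁻¹ K⁻¹.
ΔS = 1.76 × 29.1 × ln(421/186) = 41.8 J/K.

ΔS = 41.8 J/K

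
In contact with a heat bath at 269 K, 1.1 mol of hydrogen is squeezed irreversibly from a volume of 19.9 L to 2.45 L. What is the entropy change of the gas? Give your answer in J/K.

Entropy is a state function, so ΔS_gas depends only on the end states.
For an isothermal ideal gas ΔS_gas = nR ln(V₂/V₁) = 1.1 × 8.314 × ln(2.45/19.9) = -19.2 J/K.

ΔS_gas = -19.2 J/K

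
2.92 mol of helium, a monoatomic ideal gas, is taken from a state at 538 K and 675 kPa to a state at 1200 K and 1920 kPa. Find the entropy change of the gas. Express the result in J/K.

ΔS = 23.3 J/K

ΔS = nC_p ln(T₂/T₁) − nR ln(P₂/P₁), with C_p = 5R/2 = 20.79 J mol⁻¹ K⁻¹ for a monoatomic ideal gas.
ΔS = 2.92 × [20.79 × ln(1200/538) − 8.314 × ln(1920/675)] = 23.3 J/K.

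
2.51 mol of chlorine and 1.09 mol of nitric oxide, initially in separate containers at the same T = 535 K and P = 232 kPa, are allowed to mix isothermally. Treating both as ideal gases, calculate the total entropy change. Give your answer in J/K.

ΔS_mix = 18.4 J/K

Mole fractions: x_A = 2.51/3.6 = 0.697, x_B = 0.303.
ΔS_mix = −R(n_A ln x_A + n_B ln x_B) = −8.314 × (2.51 ln 0.697 + 1.09 ln 0.303) = 18.4 J/K.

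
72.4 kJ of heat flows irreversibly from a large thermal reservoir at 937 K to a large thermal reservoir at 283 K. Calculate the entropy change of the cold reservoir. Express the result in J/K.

ΔS_cold = 256 J/K

The cold reservoir gains heat Q, so ΔS_cold = +Q/T_C = 72400/283 = 256 J/K.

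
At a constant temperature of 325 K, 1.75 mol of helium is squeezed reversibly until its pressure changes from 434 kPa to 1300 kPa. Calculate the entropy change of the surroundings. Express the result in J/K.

For an isothermal ideal gas ΔS_gas = nR ln(P₁/P₂) = 1.75 × 8.314 × ln(434/1300) = -16 J/K.
The process is reversible, so ΔS_surr = −ΔS_gas = 16 J/K and ΔS_universe = 0.

ΔS_surr = 16 J/K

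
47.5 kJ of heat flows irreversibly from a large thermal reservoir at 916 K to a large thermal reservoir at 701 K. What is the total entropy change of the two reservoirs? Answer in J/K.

ΔS_hot = −Q/T_H = −47500/916 = -51.86 J/K and ΔS_cold = +Q/T_C = 47500/701 = 67.76 J/K.
ΔS_total = -51.86 + 67.76 = 15.9 J/K, positive as the second law requires.

ΔS_total = 15.9 J/K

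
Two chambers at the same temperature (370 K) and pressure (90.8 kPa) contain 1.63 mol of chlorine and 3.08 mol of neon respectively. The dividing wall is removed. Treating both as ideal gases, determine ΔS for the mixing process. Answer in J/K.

Mole fractions: x_A = 1.63/4.71 = 0.346, x_B = 0.654.
ΔS_mix = −R(n_A ln x_A + n_B ln x_B) = −8.314 × (1.63 ln 0.346 + 3.08 ln 0.654) = 25.3 J/K.

ΔS_mix = 25.3 J/K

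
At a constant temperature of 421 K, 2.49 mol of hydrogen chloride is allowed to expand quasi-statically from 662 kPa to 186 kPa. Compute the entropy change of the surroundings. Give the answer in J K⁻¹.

For an isothermal ideal gas ΔS_gas = nR ln(P₁/P₂) = 2.49 × 8.314 × ln(662/186) = 26.3 J/K.
The process is reversible, so ΔS_surr = −ΔS_gas = -26.3 J/K and ΔS_universe = 0.

ΔS_surr = -26.3 J/K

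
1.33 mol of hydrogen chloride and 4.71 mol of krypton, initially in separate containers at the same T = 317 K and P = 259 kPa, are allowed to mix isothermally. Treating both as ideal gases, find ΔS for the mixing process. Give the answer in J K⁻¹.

ΔS_mix = 26.5 J/K

Mole fractions: x_A = 1.33/6.04 = 0.22, x_B = 0.78.
ΔS_mix = −R(n_A ln x_A + n_B ln x_B) = −8.314 × (1.33 ln 0.22 + 4.71 ln 0.78) = 26.5 J/K.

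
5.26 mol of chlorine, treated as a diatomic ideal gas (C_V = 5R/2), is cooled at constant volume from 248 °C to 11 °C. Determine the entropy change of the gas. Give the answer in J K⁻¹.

In kelvin: T₁ = 521.15 K, T₂ = 284.15 K. At constant volume, ΔS = nC_V ln(T₂/T₁) with C_V = 5R/2 = 20.79 J mol⁻¹ K⁻¹.
ΔS = 5.26 × 20.79 × ln(284.15/521.15) = -66.3 J/K.

ΔS = -66.3 J/K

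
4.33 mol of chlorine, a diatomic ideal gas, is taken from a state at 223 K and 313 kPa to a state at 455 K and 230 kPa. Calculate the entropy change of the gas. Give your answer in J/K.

ΔS = nC_p ln(T₂/T₁) − nR ln(P₂/P₁), with C_p = 7R/2 = 29.1 J mol⁻¹ K⁻¹ for a diatomic ideal gas.
ΔS = 4.33 × [29.1 × ln(455/223) − 8.314 × ln(230/313)] = 101 J/K.

ΔS = 101 J/K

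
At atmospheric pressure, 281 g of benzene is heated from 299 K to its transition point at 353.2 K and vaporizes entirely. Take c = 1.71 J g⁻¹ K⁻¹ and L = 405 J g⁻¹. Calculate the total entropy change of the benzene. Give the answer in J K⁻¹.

Warming step: ΔS₁ = m c ln(T_tr/T_i) = 281 × 1.71 × ln(353.2/299) = 80.05 J/K.
Phase change: ΔS₂ = +mL/T_tr = 281 × 405 / 353.2 = 322.2 J/K.
ΔS_total = (80.05) + (322.2) = 402 J/K.

ΔS = 402 J/K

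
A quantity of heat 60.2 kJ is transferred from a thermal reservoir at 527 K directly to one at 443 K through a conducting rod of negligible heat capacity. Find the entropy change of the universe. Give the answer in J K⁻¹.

ΔS_hot = −Q/T_H = −60200/527 = -114.2 J/K and ΔS_cold = +Q/T_C = 60200/443 = 135.9 J/K.
ΔS_total = -114.2 + 135.9 = 21.7 J/K, positive as the second law requires.

ΔS_total = 21.7 J/K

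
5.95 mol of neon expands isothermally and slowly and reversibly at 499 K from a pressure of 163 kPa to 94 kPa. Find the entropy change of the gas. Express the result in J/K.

ΔS_gas = 27.2 J/K

For an isothermal ideal gas ΔS_gas = nR ln(P₁/P₂) = 5.95 × 8.314 × ln(163/94) = 27.2 J/K.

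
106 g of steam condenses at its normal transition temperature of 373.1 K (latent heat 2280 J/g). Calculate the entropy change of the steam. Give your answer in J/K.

Heat released by the substance: Q = −mL = −106 × 2280 = −241680 J.
At constant T, ΔS = Q_rev/T = −241680 / 373.1 = -648 J/K.

ΔS = -648 J/K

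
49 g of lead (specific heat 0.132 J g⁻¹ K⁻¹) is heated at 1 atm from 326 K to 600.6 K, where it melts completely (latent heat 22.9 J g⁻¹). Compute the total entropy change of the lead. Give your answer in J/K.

Warming step: ΔS₁ = m c ln(T_tr/T_i) = 49 × 0.132 × ln(600.6/326) = 3.952 J/K.
Phase change: ΔS₂ = +mL/T_tr = 49 × 22.9 / 600.6 = 1.868 J/K.
ΔS_total = (3.952) + (1.868) = 5.82 J/K.

ΔS = 5.82 J/K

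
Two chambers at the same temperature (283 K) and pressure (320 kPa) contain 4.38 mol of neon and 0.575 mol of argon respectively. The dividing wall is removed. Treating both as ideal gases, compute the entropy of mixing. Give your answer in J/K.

ΔS_mix = 14.8 J/K

Mole fractions: x_A = 4.38/4.96 = 0.884, x_B = 0.116.
ΔS_mix = −R(n_A ln x_A + n_B ln x_B) = −8.314 × (4.38 ln 0.884 + 0.575 ln 0.116) = 14.8 J/K.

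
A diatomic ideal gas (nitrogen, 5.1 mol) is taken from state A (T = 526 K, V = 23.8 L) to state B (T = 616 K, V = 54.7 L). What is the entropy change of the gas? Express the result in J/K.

ΔS = 52 J/K

Entropy is a state function: ΔS = nC_V ln(T₂/T₁) + nR ln(V₂/V₁), with C_V = 5R/2 = 20.79 J mol⁻¹ K⁻¹ for a diatomic ideal gas.
ΔS = 5.1 × [20.79 × ln(616/526) + 8.314 × ln(54.7/23.8)] = 52 J/K.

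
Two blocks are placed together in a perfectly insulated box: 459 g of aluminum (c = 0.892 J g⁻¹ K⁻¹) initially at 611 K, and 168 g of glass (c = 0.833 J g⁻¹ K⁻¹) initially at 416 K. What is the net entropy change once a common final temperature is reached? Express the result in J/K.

Energy balance: T_f = (m₁c₁T₁ + m₂c₂T₂)/(m₁c₁ + m₂c₂) = 561.33 K.
ΔS₁ = m₁c₁ ln(T_f/T₁) = 409.428 × ln(561.33/611) = -34.72 J/K.
ΔS₂ = m₂c₂ ln(T_f/T₂) = 139.944 × ln(561.33/416) = 41.93 J/K.
ΔS_total = -34.72 + 41.93 = 7.21 J/K.

ΔS_total = 7.21 J/K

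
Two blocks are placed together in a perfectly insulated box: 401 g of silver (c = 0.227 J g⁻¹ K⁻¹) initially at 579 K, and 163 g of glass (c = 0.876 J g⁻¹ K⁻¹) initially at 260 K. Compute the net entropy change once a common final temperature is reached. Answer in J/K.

Energy balance: T_f = (m₁c₁T₁ + m₂c₂T₂)/(m₁c₁ + m₂c₂) = 384.19 K.
ΔS₁ = m₁c₁ ln(T_f/T₁) = 91.027 × ln(384.19/579) = -37.34 J/K.
ΔS₂ = m₂c₂ ln(T_f/T₂) = 142.788 × ln(384.19/260) = 55.75 J/K.
ΔS_total = -37.34 + 55.75 = 18.4 J/K.

ΔS_total = 18.4 J/K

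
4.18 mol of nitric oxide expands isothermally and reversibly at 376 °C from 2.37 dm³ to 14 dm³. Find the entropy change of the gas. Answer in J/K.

ΔS_gas = 61.7 J/K

For an isothermal ideal gas ΔS_gas = nR ln(V₂/V₁) = 4.18 × 8.314 × ln(14/2.37) = 61.7 J/K.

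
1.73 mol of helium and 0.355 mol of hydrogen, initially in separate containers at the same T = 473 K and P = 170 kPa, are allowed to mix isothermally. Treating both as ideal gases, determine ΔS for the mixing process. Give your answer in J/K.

Mole fractions: x_A = 1.73/2.08 = 0.83, x_B = 0.17.
ΔS_mix = −R(n_A ln x_A + n_B ln x_B) = −8.314 × (1.73 ln 0.83 + 0.355 ln 0.17) = 7.91 J/K.

ΔS_mix = 7.91 J/K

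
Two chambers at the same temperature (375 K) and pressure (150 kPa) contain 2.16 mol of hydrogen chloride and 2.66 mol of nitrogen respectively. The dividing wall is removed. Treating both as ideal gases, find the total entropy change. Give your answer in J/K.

ΔS_mix = 27.6 J/K

Mole fractions: x_A = 2.16/4.82 = 0.448, x_B = 0.552.
ΔS_mix = −R(n_A ln x_A + n_B ln x_B) = −8.314 × (2.16 ln 0.448 + 2.66 ln 0.552) = 27.6 J/K.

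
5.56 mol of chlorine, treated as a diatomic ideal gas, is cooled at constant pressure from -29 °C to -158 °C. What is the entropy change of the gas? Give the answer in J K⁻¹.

In kelvin: T₁ = 244.15 K, T₂ = 115.15 K. At constant pressure, ΔS = nC_p ln(T₂/T₁) with C_p = 7R/2 = 29.1 J mol⁻¹ K⁻¹.
ΔS = 5.56 × 29.1 × ln(115.15/244.15) = -122 J/K.

ΔS = -122 J/K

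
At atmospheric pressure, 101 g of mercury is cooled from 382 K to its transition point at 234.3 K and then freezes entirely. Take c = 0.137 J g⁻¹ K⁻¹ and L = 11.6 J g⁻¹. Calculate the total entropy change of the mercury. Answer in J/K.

ΔS = -11.8 J/K

Cooling step: ΔS₁ = m c ln(T_tr/T_i) = 101 × 0.137 × ln(234.3/382) = -6.764 J/K.
Phase change: ΔS₂ = −mL/T_tr = −101 × 11.6 / 234.3 = -5 J/K.
ΔS_total = (-6.764) + (-5) = -11.8 J/K.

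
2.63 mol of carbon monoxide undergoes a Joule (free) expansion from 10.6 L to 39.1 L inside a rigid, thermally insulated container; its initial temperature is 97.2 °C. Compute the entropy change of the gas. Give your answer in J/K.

ΔS_gas = 28.5 J/K

No heat is exchanged and no work is done, so the ideal-gas temperature stays constant.
Entropy is a state function; using a reversible isothermal path, ΔS_gas = nR ln(V₂/V₁) = 2.63 × 8.314 × ln(39.1/10.6) = 28.5 J/K.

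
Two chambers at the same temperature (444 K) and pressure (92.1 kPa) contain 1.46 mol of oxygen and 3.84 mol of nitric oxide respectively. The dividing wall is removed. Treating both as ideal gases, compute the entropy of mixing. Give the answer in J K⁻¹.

ΔS_mix = 25.9 J/K

Mole fractions: x_A = 1.46/5.3 = 0.275, x_B = 0.725.
ΔS_mix = −R(n_A ln x_A + n_B ln x_B) = −8.314 × (1.46 ln 0.275 + 3.84 ln 0.725) = 25.9 J/K.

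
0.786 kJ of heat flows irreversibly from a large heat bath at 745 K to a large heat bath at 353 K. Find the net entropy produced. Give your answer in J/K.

ΔS_hot = −Q/T_H = −786/745 = -1.055 J/K and ΔS_cold = +Q/T_C = 786/353 = 2.227 J/K.
ΔS_total = -1.055 + 2.227 = 1.17 J/K, positive as the second law requires.

ΔS_total = 1.17 J/K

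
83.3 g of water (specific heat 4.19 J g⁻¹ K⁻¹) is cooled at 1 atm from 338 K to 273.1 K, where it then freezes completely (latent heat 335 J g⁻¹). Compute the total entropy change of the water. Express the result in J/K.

ΔS = -177 J/K

Cooling step: ΔS₁ = m c ln(T_tr/T_i) = 83.3 × 4.19 × ln(273.1/338) = -74.42 J/K.
Phase change: ΔS₂ = −mL/T_tr = −83.3 × 335 / 273.1 = -102.2 J/K.
ΔS_total = (-74.42) + (-102.2) = -177 J/K.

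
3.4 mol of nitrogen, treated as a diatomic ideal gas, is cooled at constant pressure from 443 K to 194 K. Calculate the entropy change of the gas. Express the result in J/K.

ΔS = -81.7 J/K

At constant pressure, ΔS = nC_p ln(T₂/T₁) with C_p = 7R/2 = 29.1 J mol⁻¹ K⁻¹.
ΔS = 3.4 × 29.1 × ln(194/443) = -81.7 J/K.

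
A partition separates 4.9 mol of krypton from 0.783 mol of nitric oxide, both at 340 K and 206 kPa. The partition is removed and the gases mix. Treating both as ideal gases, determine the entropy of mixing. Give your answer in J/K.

Mole fractions: x_A = 4.9/5.68 = 0.862, x_B = 0.138.
ΔS_mix = −R(n_A ln x_A + n_B ln x_B) = −8.314 × (4.9 ln 0.862 + 0.783 ln 0.138) = 18.9 J/K.

ΔS_mix = 18.9 J/K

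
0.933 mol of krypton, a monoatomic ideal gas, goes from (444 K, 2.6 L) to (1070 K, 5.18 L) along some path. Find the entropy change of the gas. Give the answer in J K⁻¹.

ΔS = 15.6 J/K

Entropy is a state function: ΔS = nC_V ln(T₂/T₁) + nR ln(V₂/V₁), with C_V = 3R/2 = 12.47 J mol⁻¹ K⁻¹ for a monoatomic ideal gas.
ΔS = 0.933 × [12.47 × ln(1070/444) + 8.314 × ln(5.18/2.6)] = 15.6 J/K.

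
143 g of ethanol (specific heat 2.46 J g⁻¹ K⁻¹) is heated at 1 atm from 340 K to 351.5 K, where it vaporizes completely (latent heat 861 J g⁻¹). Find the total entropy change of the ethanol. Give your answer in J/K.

ΔS = 362 J/K

Warming step: ΔS₁ = m c ln(T_tr/T_i) = 143 × 2.46 × ln(351.5/340) = 11.7 J/K.
Phase change: ΔS₂ = +mL/T_tr = 143 × 861 / 351.5 = 350.3 J/K.
ΔS_total = (11.7) + (350.3) = 362 J/K.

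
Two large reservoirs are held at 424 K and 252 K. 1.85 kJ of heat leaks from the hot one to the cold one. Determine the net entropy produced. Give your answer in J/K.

ΔS_total = 2.98 J/K

ΔS_hot = −Q/T_H = −1850/424 = -4.363 J/K and ΔS_cold = +Q/T_C = 1850/252 = 7.341 J/K.
ΔS_total = -4.363 + 7.341 = 2.98 J/K, positive as the second law requires.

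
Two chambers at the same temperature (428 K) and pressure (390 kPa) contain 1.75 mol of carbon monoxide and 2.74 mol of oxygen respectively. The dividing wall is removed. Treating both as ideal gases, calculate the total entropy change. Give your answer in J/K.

Mole fractions: x_A = 1.75/4.49 = 0.39, x_B = 0.61.
ΔS_mix = −R(n_A ln x_A + n_B ln x_B) = −8.314 × (1.75 ln 0.39 + 2.74 ln 0.61) = 25 J/K.

ΔS_mix = 25 J/K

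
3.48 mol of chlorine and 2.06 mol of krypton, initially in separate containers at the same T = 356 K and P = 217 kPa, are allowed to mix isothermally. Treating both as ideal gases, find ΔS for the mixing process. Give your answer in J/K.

ΔS_mix = 30.4 J/K

Mole fractions: x_A = 3.48/5.54 = 0.628, x_B = 0.372.
ΔS_mix = −R(n_A ln x_A + n_B ln x_B) = −8.314 × (3.48 ln 0.628 + 2.06 ln 0.372) = 30.4 J/K.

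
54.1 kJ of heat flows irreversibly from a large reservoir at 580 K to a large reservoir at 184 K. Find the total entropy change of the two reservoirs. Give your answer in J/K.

ΔS_total = 201 J/K

ΔS_hot = −Q/T_H = −54100/580 = -93.28 J/K and ΔS_cold = +Q/T_C = 54100/184 = 294 J/K.
ΔS_total = -93.28 + 294 = 201 J/K, positive as the second law requires.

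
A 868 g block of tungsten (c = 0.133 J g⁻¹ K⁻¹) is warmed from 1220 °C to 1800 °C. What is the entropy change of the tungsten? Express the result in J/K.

In kelvin: T₁ = 1493.15 K, T₂ = 2073.15 K. ΔS = ∫dQ_rev/T = m c ln(T₂/T₁) = 868 × 0.133 × ln(2073.15/1493.15) = 37.9 J/K.

ΔS = 37.9 J/K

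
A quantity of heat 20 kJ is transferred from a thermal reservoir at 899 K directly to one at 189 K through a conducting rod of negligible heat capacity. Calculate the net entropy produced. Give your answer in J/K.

ΔS_hot = −Q/T_H = −20000/899 = -22.247 J/K and ΔS_cold = +Q/T_C = 20000/189 = 105.82 J/K.
ΔS_total = -22.247 + 105.82 = 83.6 J/K, positive as the second law requires.

ΔS_total = 83.6 J/K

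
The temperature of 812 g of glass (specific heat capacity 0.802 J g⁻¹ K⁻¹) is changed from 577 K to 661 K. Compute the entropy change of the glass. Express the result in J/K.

ΔS = ∫dQ_rev/T = m c ln(T₂/T₁) = 812 × 0.802 × ln(661/577) = 88.5 J/K.

ΔS = 88.5 J/K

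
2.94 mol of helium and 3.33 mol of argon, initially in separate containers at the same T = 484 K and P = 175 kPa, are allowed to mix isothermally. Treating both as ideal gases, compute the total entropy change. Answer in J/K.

Mole fractions: x_A = 2.94/6.27 = 0.469, x_B = 0.531.
ΔS_mix = −R(n_A ln x_A + n_B ln x_B) = −8.314 × (2.94 ln 0.469 + 3.33 ln 0.531) = 36 J/K.

ΔS_mix = 36 J/K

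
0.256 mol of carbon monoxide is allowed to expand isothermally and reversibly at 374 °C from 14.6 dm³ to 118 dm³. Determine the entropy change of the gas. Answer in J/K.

ΔS_gas = 4.45 J/K

For an isothermal ideal gas ΔS_gas = nR ln(V₂/V₁) = 0.256 × 8.314 × ln(118/14.6) = 4.45 J/K.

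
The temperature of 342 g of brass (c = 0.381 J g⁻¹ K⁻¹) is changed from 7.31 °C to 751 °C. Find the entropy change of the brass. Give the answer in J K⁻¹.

In kelvin: T₁ = 280.46 K, T₂ = 1024.15 K. ΔS = ∫dQ_rev/T = m c ln(T₂/T₁) = 342 × 0.381 × ln(1024.15/280.46) = 169 J/K.

ΔS = 169 J/K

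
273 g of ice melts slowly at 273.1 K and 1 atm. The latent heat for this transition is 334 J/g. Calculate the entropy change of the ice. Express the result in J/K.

ΔS = 334 J/K

Heat absorbed by the substance: Q = mL = 273 × 334 = 91182 J.
At constant T, ΔS = Q_rev/T = 91182 / 273.1 = 334 J/K.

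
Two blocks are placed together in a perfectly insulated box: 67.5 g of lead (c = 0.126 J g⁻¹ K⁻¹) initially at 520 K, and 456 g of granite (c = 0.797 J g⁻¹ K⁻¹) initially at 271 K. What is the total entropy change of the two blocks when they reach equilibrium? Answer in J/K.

ΔS_total = 2.19 J/K

Energy balance: T_f = (m₁c₁T₁ + m₂c₂T₂)/(m₁c₁ + m₂c₂) = 276.69 K.
ΔS₁ = m₁c₁ ln(T_f/T₁) = 8.505 × ln(276.69/520) = -5.366 J/K.
ΔS₂ = m₂c₂ ln(T_f/T₂) = 363.432 × ln(276.69/271) = 7.557 J/K.
ΔS_total = -5.366 + 7.557 = 2.19 J/K.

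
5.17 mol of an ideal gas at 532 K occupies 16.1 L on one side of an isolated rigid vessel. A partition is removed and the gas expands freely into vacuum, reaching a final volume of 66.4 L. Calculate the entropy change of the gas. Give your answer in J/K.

ΔS_gas = 60.9 J/K

No heat is exchanged and no work is done, so the ideal-gas temperature stays constant.
Entropy is a state function; using a reversible isothermal path, ΔS_gas = nR ln(V₂/V₁) = 5.17 × 8.314 × ln(66.4/16.1) = 60.9 J/K.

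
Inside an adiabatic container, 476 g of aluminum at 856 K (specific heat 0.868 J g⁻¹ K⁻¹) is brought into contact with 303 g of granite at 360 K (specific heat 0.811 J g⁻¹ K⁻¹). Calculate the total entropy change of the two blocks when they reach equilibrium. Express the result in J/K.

ΔS_total = 52.4 J/K

Energy balance: T_f = (m₁c₁T₁ + m₂c₂T₂)/(m₁c₁ + m₂c₂) = 671.02 K.
ΔS₁ = m₁c₁ ln(T_f/T₁) = 413.168 × ln(671.02/856) = -100.6 J/K.
ΔS₂ = m₂c₂ ln(T_f/T₂) = 245.733 × ln(671.02/360) = 153 J/K.
ΔS_total = -100.6 + 153 = 52.4 J/K.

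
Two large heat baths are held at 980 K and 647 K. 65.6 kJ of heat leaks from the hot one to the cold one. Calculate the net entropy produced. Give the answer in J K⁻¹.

ΔS_total = 34.5 J/K

ΔS_hot = −Q/T_H = −65600/980 = -66.94 J/K and ΔS_cold = +Q/T_C = 65600/647 = 101.4 J/K.
ΔS_total = -66.94 + 101.4 = 34.5 J/K, positive as the second law requires.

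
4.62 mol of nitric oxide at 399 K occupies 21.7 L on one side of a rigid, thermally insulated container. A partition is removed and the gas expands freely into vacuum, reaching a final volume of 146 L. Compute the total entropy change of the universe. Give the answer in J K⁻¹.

For an ideal gas in free expansion Q = 0 and W = 0, so T is unchanged.
Entropy is a state function; using a reversible isothermal path, ΔS_gas = nR ln(V₂/V₁) = 4.62 × 8.314 × ln(146/21.7) = 73.2 J/K.
The insulated surroundings exchange no heat, so ΔS_surr = 0 and ΔS_universe = ΔS_gas.

ΔS_universe = 73.2 J/K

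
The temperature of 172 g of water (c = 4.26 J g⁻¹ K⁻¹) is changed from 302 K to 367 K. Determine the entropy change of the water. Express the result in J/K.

ΔS = ∫dQ_rev/T = m c ln(T₂/T₁) = 172 × 4.26 × ln(367/302) = 143 J/K.

ΔS = 143 J/K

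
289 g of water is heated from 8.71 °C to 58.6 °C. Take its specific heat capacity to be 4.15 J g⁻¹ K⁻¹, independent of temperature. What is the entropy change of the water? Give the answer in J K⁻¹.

ΔS = 195 J/K

In kelvin: T₁ = 281.86 K, T₂ = 331.75 K. ΔS = ∫dQ_rev/T = m c ln(T₂/T₁) = 289 × 4.15 × ln(331.75/281.86) = 195 J/K.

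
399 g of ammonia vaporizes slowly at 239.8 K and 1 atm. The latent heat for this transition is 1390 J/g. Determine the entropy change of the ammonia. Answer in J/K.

Heat absorbed by the substance: Q = mL = 399 × 1390 = 554610 J.
At constant T, ΔS = Q_rev/T = 554610 / 239.8 = 2310 J/K.

ΔS = 2310 J/K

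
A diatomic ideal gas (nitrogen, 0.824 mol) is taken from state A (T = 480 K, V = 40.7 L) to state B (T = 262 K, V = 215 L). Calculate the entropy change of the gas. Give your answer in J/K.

Entropy is a state function: ΔS = nC_V ln(T₂/T₁) + nR ln(V₂/V₁), with C_V = 5R/2 = 20.79 J mol⁻¹ K⁻¹ for a diatomic ideal gas.
ΔS = 0.824 × [20.79 × ln(262/480) + 8.314 × ln(215/40.7)] = 1.03 J/K.

ΔS = 1.03 J/K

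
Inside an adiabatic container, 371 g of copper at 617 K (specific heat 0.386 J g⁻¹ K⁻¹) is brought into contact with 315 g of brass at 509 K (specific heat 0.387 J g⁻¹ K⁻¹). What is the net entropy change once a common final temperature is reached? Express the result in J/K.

Energy balance: T_f = (m₁c₁T₁ + m₂c₂T₂)/(m₁c₁ + m₂c₂) = 567.34 K.
ΔS₁ = m₁c₁ ln(T_f/T₁) = 143.206 × ln(567.34/617) = -12.02 J/K.
ΔS₂ = m₂c₂ ln(T_f/T₂) = 121.905 × ln(567.34/509) = 13.23 J/K.
ΔS_total = -12.02 + 13.23 = 1.21 J/K.

ΔS_total = 1.21 J/K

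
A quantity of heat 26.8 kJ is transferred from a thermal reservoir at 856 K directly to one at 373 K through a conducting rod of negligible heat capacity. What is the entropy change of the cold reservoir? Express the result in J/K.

The cold reservoir gains heat Q, so ΔS_cold = +Q/T_C = 26800/373 = 71.8 J/K.

ΔS_cold = 71.8 J/K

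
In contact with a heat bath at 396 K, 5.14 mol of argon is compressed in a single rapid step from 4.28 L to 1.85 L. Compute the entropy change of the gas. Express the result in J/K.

ΔS_gas = -35.8 J/K

Entropy is a state function, so ΔS_gas depends only on the end states.
For an isothermal ideal gas ΔS_gas = nR ln(V₂/V₁) = 5.14 × 8.314 × ln(1.85/4.28) = -35.8 J/K.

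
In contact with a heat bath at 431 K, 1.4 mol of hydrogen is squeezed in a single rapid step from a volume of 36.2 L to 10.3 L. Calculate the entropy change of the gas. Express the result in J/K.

Entropy is a state function, so ΔS_gas depends only on the end states.
For an isothermal ideal gas ΔS_gas = nR ln(V₂/V₁) = 1.4 × 8.314 × ln(10.3/36.2) = -14.6 J/K.

ΔS_gas = -14.6 J/K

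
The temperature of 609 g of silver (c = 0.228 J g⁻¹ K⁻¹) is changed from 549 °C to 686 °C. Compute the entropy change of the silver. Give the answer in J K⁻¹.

ΔS = 21.4 J/K

In kelvin: T₁ = 822.15 K, T₂ = 959.15 K. ΔS = ∫dQ_rev/T = m c ln(T₂/T₁) = 609 × 0.228 × ln(959.15/822.15) = 21.4 J/K.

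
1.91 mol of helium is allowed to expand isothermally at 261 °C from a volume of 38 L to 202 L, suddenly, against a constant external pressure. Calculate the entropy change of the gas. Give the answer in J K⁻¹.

Entropy is a state function, so ΔS_gas depends only on the end states.
For an isothermal ideal gas ΔS_gas = nR ln(V₂/V₁) = 1.91 × 8.314 × ln(202/38) = 26.5 J/K.

ΔS_gas = 26.5 J/K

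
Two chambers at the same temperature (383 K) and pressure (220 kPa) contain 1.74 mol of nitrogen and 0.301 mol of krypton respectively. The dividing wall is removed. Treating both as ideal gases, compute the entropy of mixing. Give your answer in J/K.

ΔS_mix = 7.1 J/K

Mole fractions: x_A = 1.74/2.04 = 0.853, x_B = 0.147.
ΔS_mix = −R(n_A ln x_A + n_B ln x_B) = −8.314 × (1.74 ln 0.853 + 0.301 ln 0.147) = 7.1 J/K.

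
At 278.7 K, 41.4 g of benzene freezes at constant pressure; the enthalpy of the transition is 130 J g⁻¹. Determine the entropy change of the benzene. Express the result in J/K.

ΔS = -19.3 J/K

Heat released by the substance: Q = −mL = −41.4 × 130 = −5382 J.
At constant T, ΔS = Q_rev/T = −5382 / 278.7 = -19.3 J/K.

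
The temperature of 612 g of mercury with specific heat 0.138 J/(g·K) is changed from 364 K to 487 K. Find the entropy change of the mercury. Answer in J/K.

ΔS = 24.6 J/K

ΔS = ∫dQ_rev/T = m c ln(T₂/T₁) = 612 × 0.138 × ln(487/364) = 24.6 J/K.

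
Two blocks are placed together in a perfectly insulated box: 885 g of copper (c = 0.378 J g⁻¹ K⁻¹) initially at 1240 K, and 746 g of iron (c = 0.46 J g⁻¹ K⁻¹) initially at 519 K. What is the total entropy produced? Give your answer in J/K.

Energy balance: T_f = (m₁c₁T₁ + m₂c₂T₂)/(m₁c₁ + m₂c₂) = 874.91 K.
ΔS₁ = m₁c₁ ln(T_f/T₁) = 334.53 × ln(874.91/1240) = -116.7 J/K.
ΔS₂ = m₂c₂ ln(T_f/T₂) = 343.16 × ln(874.91/519) = 179.2 J/K.
ΔS_total = -116.7 + 179.2 = 62.5 J/K.

ΔS_total = 62.5 J/K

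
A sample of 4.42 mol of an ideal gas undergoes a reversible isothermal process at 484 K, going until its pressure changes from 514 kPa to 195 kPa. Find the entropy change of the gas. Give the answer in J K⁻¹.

For an isothermal ideal gas ΔS_gas = nR ln(P₁/P₂) = 4.42 × 8.314 × ln(514/195) = 35.6 J/K.

ΔS_gas = 35.6 J/K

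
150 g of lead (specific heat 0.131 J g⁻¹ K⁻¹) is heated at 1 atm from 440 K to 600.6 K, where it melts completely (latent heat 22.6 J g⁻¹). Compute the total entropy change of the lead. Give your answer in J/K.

ΔS = 11.8 J/K

Warming step: ΔS₁ = m c ln(T_tr/T_i) = 150 × 0.131 × ln(600.6/440) = 6.114 J/K.
Phase change: ΔS₂ = +mL/T_tr = 150 × 22.6 / 600.6 = 5.644 J/K.
ΔS_total = (6.114) + (5.644) = 11.8 J/K.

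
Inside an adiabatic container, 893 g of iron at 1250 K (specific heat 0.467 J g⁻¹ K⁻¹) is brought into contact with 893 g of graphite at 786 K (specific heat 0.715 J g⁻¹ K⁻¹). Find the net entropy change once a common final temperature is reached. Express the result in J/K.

ΔS_total = 27.8 J/K

Energy balance: T_f = (m₁c₁T₁ + m₂c₂T₂)/(m₁c₁ + m₂c₂) = 969.32 K.
ΔS₁ = m₁c₁ ln(T_f/T₁) = 417.031 × ln(969.32/1250) = -106.1 J/K.
ΔS₂ = m₂c₂ ln(T_f/T₂) = 638.495 × ln(969.32/786) = 133.9 J/K.
ΔS_total = -106.1 + 133.9 = 27.8 J/K.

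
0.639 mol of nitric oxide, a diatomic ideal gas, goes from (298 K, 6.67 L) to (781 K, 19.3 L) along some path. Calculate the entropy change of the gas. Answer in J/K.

ΔS = 18.4 J/K

Entropy is a state function: ΔS = nC_V ln(T₂/T₁) + nR ln(V₂/V₁), with C_V = 5R/2 = 20.79 J mol⁻¹ K⁻¹ for a diatomic ideal gas.
ΔS = 0.639 × [20.79 × ln(781/298) + 8.314 × ln(19.3/6.67)] = 18.4 J/K.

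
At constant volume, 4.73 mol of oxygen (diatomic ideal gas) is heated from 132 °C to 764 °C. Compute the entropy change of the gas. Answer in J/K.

In kelvin: T₁ = 405.15 K, T₂ = 1037.15 K. At constant volume, ΔS = nC_V ln(T₂/T₁) with C_V = 5R/2 = 20.79 J mol⁻¹ K⁻¹.
ΔS = 4.73 × 20.79 × ln(1037.15/405.15) = 92.4 J/K.

ΔS = 92.4 J/K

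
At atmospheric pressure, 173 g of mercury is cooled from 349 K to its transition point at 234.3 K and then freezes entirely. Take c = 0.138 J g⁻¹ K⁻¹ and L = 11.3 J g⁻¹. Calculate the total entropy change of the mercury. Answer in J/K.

ΔS = -17.9 J/K

Cooling step: ΔS₁ = m c ln(T_tr/T_i) = 173 × 0.138 × ln(234.3/349) = -9.513 J/K.
Phase change: ΔS₂ = −mL/T_tr = −173 × 11.3 / 234.3 = -8.344 J/K.
ΔS_total = (-9.513) + (-8.344) = -17.9 J/K.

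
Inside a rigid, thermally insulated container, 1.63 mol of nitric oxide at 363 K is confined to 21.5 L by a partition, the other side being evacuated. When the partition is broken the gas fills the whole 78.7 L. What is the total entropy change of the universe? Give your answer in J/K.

ΔS_universe = 17.6 J/K

No heat is exchanged and no work is done, so the ideal-gas temperature stays constant.
Entropy is a state function; using a reversible isothermal path, ΔS_gas = nR ln(V₂/V₁) = 1.63 × 8.314 × ln(78.7/21.5) = 17.6 J/K.
The insulated surroundings exchange no heat, so ΔS_surr = 0 and ΔS_universe = ΔS_gas.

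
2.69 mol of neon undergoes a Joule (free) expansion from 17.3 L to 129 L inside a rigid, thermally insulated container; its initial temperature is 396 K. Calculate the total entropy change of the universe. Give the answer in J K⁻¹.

No heat is exchanged and no work is done, so the ideal-gas temperature stays constant.
Entropy is a state function; using a reversible isothermal path, ΔS_gas = nR ln(V₂/V₁) = 2.69 × 8.314 × ln(129/17.3) = 44.9 J/K.
The insulated surroundings exchange no heat, so ΔS_surr = 0 and ΔS_universe = ΔS_gas.

ΔS_universe = 44.9 J/K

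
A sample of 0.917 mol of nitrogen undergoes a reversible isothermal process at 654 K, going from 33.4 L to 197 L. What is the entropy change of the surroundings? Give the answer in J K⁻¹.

ΔS_surr = -13.5 J/K

For an isothermal ideal gas ΔS_gas = nR ln(V₂/V₁) = 0.917 × 8.314 × ln(197/33.4) = 13.5 J/K.
The process is reversible, so ΔS_surr = −ΔS_gas = -13.5 J/K and ΔS_universe = 0.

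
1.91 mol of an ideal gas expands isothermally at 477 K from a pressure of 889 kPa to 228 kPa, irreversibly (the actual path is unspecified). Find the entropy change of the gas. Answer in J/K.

Entropy is a state function, so ΔS_gas depends only on the end states.
For an isothermal ideal gas ΔS_gas = nR ln(P₁/P₂) = 1.91 × 8.314 × ln(889/228) = 21.6 J/K.

ΔS_gas = 21.6 J/K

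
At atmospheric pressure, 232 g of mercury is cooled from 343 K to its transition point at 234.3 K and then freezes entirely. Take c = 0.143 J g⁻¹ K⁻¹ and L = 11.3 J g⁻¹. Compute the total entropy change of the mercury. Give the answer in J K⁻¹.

ΔS = -23.8 J/K

Cooling step: ΔS₁ = m c ln(T_tr/T_i) = 232 × 0.143 × ln(234.3/343) = -12.64 J/K.
Phase change: ΔS₂ = −mL/T_tr = −232 × 11.3 / 234.3 = -11.19 J/K.
ΔS_total = (-12.64) + (-11.19) = -23.8 J/K.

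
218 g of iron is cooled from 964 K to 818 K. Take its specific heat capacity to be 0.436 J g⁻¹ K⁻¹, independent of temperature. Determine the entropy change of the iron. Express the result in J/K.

ΔS = -15.6 J/K

ΔS = ∫dQ_rev/T = m c ln(T₂/T₁) = 218 × 0.436 × ln(818/964) = -15.6 J/K.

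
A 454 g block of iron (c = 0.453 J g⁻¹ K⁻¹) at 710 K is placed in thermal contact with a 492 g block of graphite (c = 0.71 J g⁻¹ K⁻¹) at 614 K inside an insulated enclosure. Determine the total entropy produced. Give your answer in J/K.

ΔS_total = 1.38 J/K

Energy balance: T_f = (m₁c₁T₁ + m₂c₂T₂)/(m₁c₁ + m₂c₂) = 649.58 K.
ΔS₁ = m₁c₁ ln(T_f/T₁) = 205.662 × ln(649.58/710) = -18.29 J/K.
ΔS₂ = m₂c₂ ln(T_f/T₂) = 349.32 × ln(649.58/614) = 19.67 J/K.
ΔS_total = -18.29 + 19.67 = 1.38 J/K.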